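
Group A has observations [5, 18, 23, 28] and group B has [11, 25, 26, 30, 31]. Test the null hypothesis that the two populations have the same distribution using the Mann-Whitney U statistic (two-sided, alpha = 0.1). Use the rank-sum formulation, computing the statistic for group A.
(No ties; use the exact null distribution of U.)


Step 1: Combine and sort all 9 observations; assign midranks.
sorted (value, group): (5,X), (11,Y), (18,X), (23,X), (25,Y), (26,Y), (28,X), (30,Y), (31,Y)
ranks: 5->1, 11->2, 18->3, 23->4, 25->5, 26->6, 28->7, 30->8, 31->9
Step 2: Rank sum for X: R1 = 1 + 3 + 4 + 7 = 15.
Step 3: U_X = R1 - n1(n1+1)/2 = 15 - 4*5/2 = 15 - 10 = 5.
       U_Y = n1*n2 - U_X = 20 - 5 = 15.
Step 4: No ties, so the exact null distribution of U (based on enumerating the C(9,4) = 126 equally likely rank assignments) gives the two-sided p-value.
Step 5: p-value = 0.285714; compare to alpha = 0.1. fail to reject H0.

U_X = 5, p = 0.285714, fail to reject H0 at alpha = 0.1.


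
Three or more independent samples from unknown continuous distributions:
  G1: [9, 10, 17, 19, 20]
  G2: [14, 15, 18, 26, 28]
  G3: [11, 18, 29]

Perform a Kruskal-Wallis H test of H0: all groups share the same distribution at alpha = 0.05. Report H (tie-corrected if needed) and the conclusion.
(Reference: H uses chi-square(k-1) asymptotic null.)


Step 1: Combine all N = 13 observations and assign midranks.
sorted (value, group, rank): (9,G1,1), (10,G1,2), (11,G3,3), (14,G2,4), (15,G2,5), (17,G1,6), (18,G2,7.5), (18,G3,7.5), (19,G1,9), (20,G1,10), (26,G2,11), (28,G2,12), (29,G3,13)
Step 2: Sum ranks within each group.
R_1 = 28 (n_1 = 5)
R_2 = 39.5 (n_2 = 5)
R_3 = 23.5 (n_3 = 3)
Step 3: H = 12/(N(N+1)) * sum(R_i^2/n_i) - 3(N+1)
     = 12/(13*14) * (28^2/5 + 39.5^2/5 + 23.5^2/3) - 3*14
     = 0.065934 * 652.933 - 42
     = 1.050549.
Step 4: Ties present; correction factor C = 1 - 6/(13^3 - 13) = 0.997253. Corrected H = 1.050549 / 0.997253 = 1.053444.
Step 5: Under H0, H ~ chi^2(2); p-value = 0.590538.
Step 6: alpha = 0.05. fail to reject H0.

H = 1.0534, df = 2, p = 0.590538, fail to reject H0.


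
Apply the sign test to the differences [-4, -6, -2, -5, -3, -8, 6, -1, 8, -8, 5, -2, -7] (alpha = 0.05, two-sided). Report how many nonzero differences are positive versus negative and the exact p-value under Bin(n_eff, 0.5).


Step 1: Discard zero differences. Original n = 13; n_eff = number of nonzero differences = 13.
Nonzero differences (with sign): -4, -6, -2, -5, -3, -8, +6, -1, +8, -8, +5, -2, -7
Step 2: Count signs: positive = 3, negative = 10.
Step 3: Under H0: P(positive) = 0.5, so the number of positives S ~ Bin(13, 0.5).
Step 4: Two-sided exact p-value = sum of Bin(13,0.5) probabilities at or below the observed probability = 0.092285.
Step 5: alpha = 0.05. fail to reject H0.

n_eff = 13, pos = 3, neg = 10, p = 0.092285, fail to reject H0.


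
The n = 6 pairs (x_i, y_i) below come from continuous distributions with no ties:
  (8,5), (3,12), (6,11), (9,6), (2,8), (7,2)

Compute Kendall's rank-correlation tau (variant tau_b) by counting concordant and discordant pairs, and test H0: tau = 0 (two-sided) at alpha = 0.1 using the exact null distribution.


Step 1: Enumerate the 15 unordered pairs (i,j) with i<j and classify each by sign(x_j-x_i) * sign(y_j-y_i).
  (1,2):dx=-5,dy=+7->D; (1,3):dx=-2,dy=+6->D; (1,4):dx=+1,dy=+1->C; (1,5):dx=-6,dy=+3->D
  (1,6):dx=-1,dy=-3->C; (2,3):dx=+3,dy=-1->D; (2,4):dx=+6,dy=-6->D; (2,5):dx=-1,dy=-4->C
  (2,6):dx=+4,dy=-10->D; (3,4):dx=+3,dy=-5->D; (3,5):dx=-4,dy=-3->C; (3,6):dx=+1,dy=-9->D
  (4,5):dx=-7,dy=+2->D; (4,6):dx=-2,dy=-4->C; (5,6):dx=+5,dy=-6->D
Step 2: C = 5, D = 10, total pairs = 15.
Step 3: tau = (C - D)/(n(n-1)/2) = (5 - 10)/15 = -0.333333.
Step 4: Exact two-sided p-value (enumerate n! = 720 permutations of y under H0): p = 0.469444.
Step 5: alpha = 0.1. fail to reject H0.

tau_b = -0.3333 (C=5, D=10), p = 0.469444, fail to reject H0.


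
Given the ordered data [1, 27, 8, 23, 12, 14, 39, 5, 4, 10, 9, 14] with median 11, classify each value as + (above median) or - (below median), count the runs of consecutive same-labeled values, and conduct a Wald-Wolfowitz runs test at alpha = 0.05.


Step 1: Compute median = 11; label A = above, B = below.
Labels in order: BABAAAABBBBA  (n_A = 6, n_B = 6)
Step 2: Count runs R = 6.
Step 3: Under H0 (random ordering), E[R] = 2*n_A*n_B/(n_A+n_B) + 1 = 2*6*6/12 + 1 = 7.0000.
        Var[R] = 2*n_A*n_B*(2*n_A*n_B - n_A - n_B) / ((n_A+n_B)^2 * (n_A+n_B-1)) = 4320/1584 = 2.7273.
        SD[R] = 1.6514.
Step 4: Continuity-corrected z = (R + 0.5 - E[R]) / SD[R] = (6 + 0.5 - 7.0000) / 1.6514 = -0.3028.
Step 5: Two-sided p-value via normal approximation = 2*(1 - Phi(|z|)) = 0.762069.
Step 6: alpha = 0.05. fail to reject H0.

R = 6, z = -0.3028, p = 0.762069, fail to reject H0.


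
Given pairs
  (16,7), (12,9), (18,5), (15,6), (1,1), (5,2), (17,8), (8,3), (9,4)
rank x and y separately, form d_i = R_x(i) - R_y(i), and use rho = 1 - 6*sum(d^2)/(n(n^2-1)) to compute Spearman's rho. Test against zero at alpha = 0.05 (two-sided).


Step 1: Rank x and y separately (midranks; no ties here).
rank(x): 16->7, 12->5, 18->9, 15->6, 1->1, 5->2, 17->8, 8->3, 9->4
rank(y): 7->7, 9->9, 5->5, 6->6, 1->1, 2->2, 8->8, 3->3, 4->4
Step 2: d_i = R_x(i) - R_y(i); compute d_i^2.
  (7-7)^2=0, (5-9)^2=16, (9-5)^2=16, (6-6)^2=0, (1-1)^2=0, (2-2)^2=0, (8-8)^2=0, (3-3)^2=0, (4-4)^2=0
sum(d^2) = 32.
Step 3: rho = 1 - 6*32 / (9*(9^2 - 1)) = 1 - 192/720 = 0.733333.
Step 4: Under H0, t = rho * sqrt((n-2)/(1-rho^2)) = 2.8538 ~ t(7).
Step 5: Two-sided p-value from the t-distribution with 7 df = 0.024554.
Step 6: alpha = 0.05. reject H0.

rho = 0.7333, p = 0.024554, reject H0 at alpha = 0.05.


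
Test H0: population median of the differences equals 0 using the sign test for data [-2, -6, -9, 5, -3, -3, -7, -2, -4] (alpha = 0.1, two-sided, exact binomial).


Step 1: Discard zero differences. Original n = 9; n_eff = number of nonzero differences = 9.
Nonzero differences (with sign): -2, -6, -9, +5, -3, -3, -7, -2, -4
Step 2: Count signs: positive = 1, negative = 8.
Step 3: Under H0: P(positive) = 0.5, so the number of positives S ~ Bin(9, 0.5).
Step 4: Two-sided exact p-value = sum of Bin(9,0.5) probabilities at or below the observed probability = 0.039062.
Step 5: alpha = 0.1. reject H0.

n_eff = 9, pos = 1, neg = 8, p = 0.039062, reject H0.


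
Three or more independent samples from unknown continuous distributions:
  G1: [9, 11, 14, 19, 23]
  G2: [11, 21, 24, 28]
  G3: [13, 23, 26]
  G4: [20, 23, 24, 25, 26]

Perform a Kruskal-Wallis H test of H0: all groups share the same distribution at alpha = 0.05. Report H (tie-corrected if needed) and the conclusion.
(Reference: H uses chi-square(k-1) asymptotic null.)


Step 1: Combine all N = 17 observations and assign midranks.
sorted (value, group, rank): (9,G1,1), (11,G1,2.5), (11,G2,2.5), (13,G3,4), (14,G1,5), (19,G1,6), (20,G4,7), (21,G2,8), (23,G1,10), (23,G3,10), (23,G4,10), (24,G2,12.5), (24,G4,12.5), (25,G4,14), (26,G3,15.5), (26,G4,15.5), (28,G2,17)
Step 2: Sum ranks within each group.
R_1 = 24.5 (n_1 = 5)
R_2 = 40 (n_2 = 4)
R_3 = 29.5 (n_3 = 3)
R_4 = 59 (n_4 = 5)
Step 3: H = 12/(N(N+1)) * sum(R_i^2/n_i) - 3(N+1)
     = 12/(17*18) * (24.5^2/5 + 40^2/4 + 29.5^2/3 + 59^2/5) - 3*18
     = 0.039216 * 1506.33 - 54
     = 5.071895.
Step 4: Ties present; correction factor C = 1 - 42/(17^3 - 17) = 0.991422. Corrected H = 5.071895 / 0.991422 = 5.115781.
Step 5: Under H0, H ~ chi^2(3); p-value = 0.163513.
Step 6: alpha = 0.05. fail to reject H0.

H = 5.1158, df = 3, p = 0.163513, fail to reject H0.


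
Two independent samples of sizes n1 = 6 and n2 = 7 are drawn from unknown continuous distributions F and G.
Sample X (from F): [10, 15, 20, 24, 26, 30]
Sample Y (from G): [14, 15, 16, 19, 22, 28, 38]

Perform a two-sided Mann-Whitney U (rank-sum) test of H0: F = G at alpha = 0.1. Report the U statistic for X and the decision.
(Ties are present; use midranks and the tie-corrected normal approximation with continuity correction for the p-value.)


Step 1: Combine and sort all 13 observations; assign midranks.
sorted (value, group): (10,X), (14,Y), (15,X), (15,Y), (16,Y), (19,Y), (20,X), (22,Y), (24,X), (26,X), (28,Y), (30,X), (38,Y)
ranks: 10->1, 14->2, 15->3.5, 15->3.5, 16->5, 19->6, 20->7, 22->8, 24->9, 26->10, 28->11, 30->12, 38->13
Step 2: Rank sum for X: R1 = 1 + 3.5 + 7 + 9 + 10 + 12 = 42.5.
Step 3: U_X = R1 - n1(n1+1)/2 = 42.5 - 6*7/2 = 42.5 - 21 = 21.5.
       U_Y = n1*n2 - U_X = 42 - 21.5 = 20.5.
Step 4: Ties are present, so use the tie-corrected normal approximation (with continuity correction) for the p-value.
Step 5: p-value = 1.000000; compare to alpha = 0.1. fail to reject H0.

U_X = 21.5, p = 1.000000, fail to reject H0 at alpha = 0.1.


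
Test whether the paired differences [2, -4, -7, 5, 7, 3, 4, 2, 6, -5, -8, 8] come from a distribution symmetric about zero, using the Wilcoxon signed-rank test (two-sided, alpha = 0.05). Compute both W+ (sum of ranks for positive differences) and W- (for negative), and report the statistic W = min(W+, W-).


Step 1: Drop any zero differences (none here) and take |d_i|.
|d| = [2, 4, 7, 5, 7, 3, 4, 2, 6, 5, 8, 8]
Step 2: Midrank |d_i| (ties get averaged ranks).
ranks: |2|->1.5, |4|->4.5, |7|->9.5, |5|->6.5, |7|->9.5, |3|->3, |4|->4.5, |2|->1.5, |6|->8, |5|->6.5, |8|->11.5, |8|->11.5
Step 3: Attach original signs; sum ranks with positive sign and with negative sign.
W+ = 1.5 + 6.5 + 9.5 + 3 + 4.5 + 1.5 + 8 + 11.5 = 46
W- = 4.5 + 9.5 + 6.5 + 11.5 = 32
(Check: W+ + W- = 78 should equal n(n+1)/2 = 78.)
Step 4: Test statistic W = min(W+, W-) = 32.
Step 5: Ties in |d|, so use the tie-corrected normal approximation.
        E[W] = n(n+1)/4 = 12*13/4 = 39.
        Tie groups: |d|=2 (t=2), |d|=4 (t=2), |d|=5 (t=2), |d|=7 (t=2), |d|=8 (t=2); sum(t^3 - t) = 30.
        Var[W] = n(n+1)(2n+1)/24 - sum(t^3-t)/48 = 3900/24 - 30/48 = 161.875.
        z = (W - E[W]) / sqrt(Var[W]) = (32 - 39) / 12.7230 = -0.5502.
        Two-sided p = 2*Phi(z) = 0.582193.
Step 6: alpha = 0.05. fail to reject H0.

W+ = 46, W- = 32, W = min = 32, p = 0.582193, fail to reject H0.


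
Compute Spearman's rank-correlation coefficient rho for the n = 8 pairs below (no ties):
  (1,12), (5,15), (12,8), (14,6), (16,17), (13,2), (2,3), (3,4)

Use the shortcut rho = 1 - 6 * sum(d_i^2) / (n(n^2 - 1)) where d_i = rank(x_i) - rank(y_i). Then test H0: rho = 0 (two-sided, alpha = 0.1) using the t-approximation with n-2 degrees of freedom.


Step 1: Rank x and y separately (midranks; no ties here).
rank(x): 1->1, 5->4, 12->5, 14->7, 16->8, 13->6, 2->2, 3->3
rank(y): 12->6, 15->7, 8->5, 6->4, 17->8, 2->1, 3->2, 4->3
Step 2: d_i = R_x(i) - R_y(i); compute d_i^2.
  (1-6)^2=25, (4-7)^2=9, (5-5)^2=0, (7-4)^2=9, (8-8)^2=0, (6-1)^2=25, (2-2)^2=0, (3-3)^2=0
sum(d^2) = 68.
Step 3: rho = 1 - 6*68 / (8*(8^2 - 1)) = 1 - 408/504 = 0.190476.
Step 4: Under H0, t = rho * sqrt((n-2)/(1-rho^2)) = 0.4753 ~ t(6).
Step 5: Two-sided p-value from the t-distribution with 6 df = 0.651401.
Step 6: alpha = 0.1. fail to reject H0.

rho = 0.1905, p = 0.651401, fail to reject H0 at alpha = 0.1.


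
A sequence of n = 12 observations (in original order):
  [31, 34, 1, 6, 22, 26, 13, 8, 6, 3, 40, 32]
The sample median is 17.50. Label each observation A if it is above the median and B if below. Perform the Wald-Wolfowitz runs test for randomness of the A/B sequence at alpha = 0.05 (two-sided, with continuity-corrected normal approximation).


Step 1: Compute median = 17.50; label A = above, B = below.
Labels in order: AABBAABBBBAA  (n_A = 6, n_B = 6)
Step 2: Count runs R = 5.
Step 3: Under H0 (random ordering), E[R] = 2*n_A*n_B/(n_A+n_B) + 1 = 2*6*6/12 + 1 = 7.0000.
        Var[R] = 2*n_A*n_B*(2*n_A*n_B - n_A - n_B) / ((n_A+n_B)^2 * (n_A+n_B-1)) = 4320/1584 = 2.7273.
        SD[R] = 1.6514.
Step 4: Continuity-corrected z = (R + 0.5 - E[R]) / SD[R] = (5 + 0.5 - 7.0000) / 1.6514 = -0.9083.
Step 5: Two-sided p-value via normal approximation = 2*(1 - Phi(|z|)) = 0.363722.
Step 6: alpha = 0.05. fail to reject H0.

R = 5, z = -0.9083, p = 0.363722, fail to reject H0.


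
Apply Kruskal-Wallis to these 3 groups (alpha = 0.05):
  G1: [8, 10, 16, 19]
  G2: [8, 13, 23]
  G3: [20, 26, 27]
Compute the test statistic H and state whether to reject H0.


Step 1: Combine all N = 10 observations and assign midranks.
sorted (value, group, rank): (8,G1,1.5), (8,G2,1.5), (10,G1,3), (13,G2,4), (16,G1,5), (19,G1,6), (20,G3,7), (23,G2,8), (26,G3,9), (27,G3,10)
Step 2: Sum ranks within each group.
R_1 = 15.5 (n_1 = 4)
R_2 = 13.5 (n_2 = 3)
R_3 = 26 (n_3 = 3)
Step 3: H = 12/(N(N+1)) * sum(R_i^2/n_i) - 3(N+1)
     = 12/(10*11) * (15.5^2/4 + 13.5^2/3 + 26^2/3) - 3*11
     = 0.109091 * 346.146 - 33
     = 4.761364.
Step 4: Ties present; correction factor C = 1 - 6/(10^3 - 10) = 0.993939. Corrected H = 4.761364 / 0.993939 = 4.790396.
Step 5: Under H0, H ~ chi^2(2); p-value = 0.091155.
Step 6: alpha = 0.05. fail to reject H0.

H = 4.7904, df = 2, p = 0.091155, fail to reject H0.


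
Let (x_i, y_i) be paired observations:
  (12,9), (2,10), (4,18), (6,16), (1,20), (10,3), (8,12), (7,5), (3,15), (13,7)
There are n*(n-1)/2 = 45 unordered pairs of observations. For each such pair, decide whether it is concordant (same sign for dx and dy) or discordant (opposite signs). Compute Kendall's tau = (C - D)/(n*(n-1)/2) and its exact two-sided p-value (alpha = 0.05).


Step 1: Enumerate the 45 unordered pairs (i,j) with i<j and classify each by sign(x_j-x_i) * sign(y_j-y_i).
  (1,2):dx=-10,dy=+1->D; (1,3):dx=-8,dy=+9->D; (1,4):dx=-6,dy=+7->D; (1,5):dx=-11,dy=+11->D
  (1,6):dx=-2,dy=-6->C; (1,7):dx=-4,dy=+3->D; (1,8):dx=-5,dy=-4->C; (1,9):dx=-9,dy=+6->D
  (1,10):dx=+1,dy=-2->D; (2,3):dx=+2,dy=+8->C; (2,4):dx=+4,dy=+6->C; (2,5):dx=-1,dy=+10->D
  (2,6):dx=+8,dy=-7->D; (2,7):dx=+6,dy=+2->C; (2,8):dx=+5,dy=-5->D; (2,9):dx=+1,dy=+5->C
  (2,10):dx=+11,dy=-3->D; (3,4):dx=+2,dy=-2->D; (3,5):dx=-3,dy=+2->D; (3,6):dx=+6,dy=-15->D
  (3,7):dx=+4,dy=-6->D; (3,8):dx=+3,dy=-13->D; (3,9):dx=-1,dy=-3->C; (3,10):dx=+9,dy=-11->D
  (4,5):dx=-5,dy=+4->D; (4,6):dx=+4,dy=-13->D; (4,7):dx=+2,dy=-4->D; (4,8):dx=+1,dy=-11->D
  (4,9):dx=-3,dy=-1->C; (4,10):dx=+7,dy=-9->D; (5,6):dx=+9,dy=-17->D; (5,7):dx=+7,dy=-8->D
  (5,8):dx=+6,dy=-15->D; (5,9):dx=+2,dy=-5->D; (5,10):dx=+12,dy=-13->D; (6,7):dx=-2,dy=+9->D
  (6,8):dx=-3,dy=+2->D; (6,9):dx=-7,dy=+12->D; (6,10):dx=+3,dy=+4->C; (7,8):dx=-1,dy=-7->C
  (7,9):dx=-5,dy=+3->D; (7,10):dx=+5,dy=-5->D; (8,9):dx=-4,dy=+10->D; (8,10):dx=+6,dy=+2->C
  (9,10):dx=+10,dy=-8->D
Step 2: C = 11, D = 34, total pairs = 45.
Step 3: tau = (C - D)/(n(n-1)/2) = (11 - 34)/45 = -0.511111.
Step 4: Exact two-sided p-value (enumerate n! = 3628800 permutations of y under H0): p = 0.046623.
Step 5: alpha = 0.05. reject H0.

tau_b = -0.5111 (C=11, D=34), p = 0.046623, reject H0.


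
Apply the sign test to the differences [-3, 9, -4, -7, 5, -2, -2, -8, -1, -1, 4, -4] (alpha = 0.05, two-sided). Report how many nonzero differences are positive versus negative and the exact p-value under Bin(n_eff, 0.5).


Step 1: Discard zero differences. Original n = 12; n_eff = number of nonzero differences = 12.
Nonzero differences (with sign): -3, +9, -4, -7, +5, -2, -2, -8, -1, -1, +4, -4
Step 2: Count signs: positive = 3, negative = 9.
Step 3: Under H0: P(positive) = 0.5, so the number of positives S ~ Bin(12, 0.5).
Step 4: Two-sided exact p-value = sum of Bin(12,0.5) probabilities at or below the observed probability = 0.145996.
Step 5: alpha = 0.05. fail to reject H0.

n_eff = 12, pos = 3, neg = 9, p = 0.145996, fail to reject H0.


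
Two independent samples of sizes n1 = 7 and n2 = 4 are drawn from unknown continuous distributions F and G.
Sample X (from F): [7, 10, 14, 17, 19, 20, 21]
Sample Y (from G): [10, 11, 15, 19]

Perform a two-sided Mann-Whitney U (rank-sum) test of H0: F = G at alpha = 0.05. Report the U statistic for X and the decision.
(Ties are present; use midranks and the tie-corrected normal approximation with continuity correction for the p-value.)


Step 1: Combine and sort all 11 observations; assign midranks.
sorted (value, group): (7,X), (10,X), (10,Y), (11,Y), (14,X), (15,Y), (17,X), (19,X), (19,Y), (20,X), (21,X)
ranks: 7->1, 10->2.5, 10->2.5, 11->4, 14->5, 15->6, 17->7, 19->8.5, 19->8.5, 20->10, 21->11
Step 2: Rank sum for X: R1 = 1 + 2.5 + 5 + 7 + 8.5 + 10 + 11 = 45.
Step 3: U_X = R1 - n1(n1+1)/2 = 45 - 7*8/2 = 45 - 28 = 17.
       U_Y = n1*n2 - U_X = 28 - 17 = 11.
Step 4: Ties are present, so use the tie-corrected normal approximation (with continuity correction) for the p-value.
Step 5: p-value = 0.635059; compare to alpha = 0.05. fail to reject H0.

U_X = 17, p = 0.635059, fail to reject H0 at alpha = 0.05.


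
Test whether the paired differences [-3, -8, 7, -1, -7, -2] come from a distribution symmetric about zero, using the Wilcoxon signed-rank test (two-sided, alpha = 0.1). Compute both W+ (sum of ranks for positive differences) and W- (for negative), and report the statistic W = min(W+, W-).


Step 1: Drop any zero differences (none here) and take |d_i|.
|d| = [3, 8, 7, 1, 7, 2]
Step 2: Midrank |d_i| (ties get averaged ranks).
ranks: |3|->3, |8|->6, |7|->4.5, |1|->1, |7|->4.5, |2|->2
Step 3: Attach original signs; sum ranks with positive sign and with negative sign.
W+ = 4.5 = 4.5
W- = 3 + 6 + 1 + 4.5 + 2 = 16.5
(Check: W+ + W- = 21 should equal n(n+1)/2 = 21.)
Step 4: Test statistic W = min(W+, W-) = 4.5.
Step 5: Ties in |d|, so use the tie-corrected normal approximation.
        E[W] = n(n+1)/4 = 6*7/4 = 10.5.
        Tie groups: |d|=7 (t=2); sum(t^3 - t) = 6.
        Var[W] = n(n+1)(2n+1)/24 - sum(t^3-t)/48 = 546/24 - 6/48 = 22.625.
        z = (W - E[W]) / sqrt(Var[W]) = (4.5 - 10.5) / 4.7566 = -1.2614.
        Two-sided p = 2*Phi(z) = 0.207160.
Step 6: alpha = 0.1. fail to reject H0.

W+ = 4.5, W- = 16.5, W = min = 4.5, p = 0.207160, fail to reject H0.


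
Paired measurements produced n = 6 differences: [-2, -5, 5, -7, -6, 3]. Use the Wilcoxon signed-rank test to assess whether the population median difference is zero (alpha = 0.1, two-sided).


Step 1: Drop any zero differences (none here) and take |d_i|.
|d| = [2, 5, 5, 7, 6, 3]
Step 2: Midrank |d_i| (ties get averaged ranks).
ranks: |2|->1, |5|->3.5, |5|->3.5, |7|->6, |6|->5, |3|->2
Step 3: Attach original signs; sum ranks with positive sign and with negative sign.
W+ = 3.5 + 2 = 5.5
W- = 1 + 3.5 + 6 + 5 = 15.5
(Check: W+ + W- = 21 should equal n(n+1)/2 = 21.)
Step 4: Test statistic W = min(W+, W-) = 5.5.
Step 5: Ties in |d|, so use the tie-corrected normal approximation.
        E[W] = n(n+1)/4 = 6*7/4 = 10.5.
        Tie groups: |d|=5 (t=2); sum(t^3 - t) = 6.
        Var[W] = n(n+1)(2n+1)/24 - sum(t^3-t)/48 = 546/24 - 6/48 = 22.625.
        z = (W - E[W]) / sqrt(Var[W]) = (5.5 - 10.5) / 4.7566 = -1.0512.
        Two-sided p = 2*Phi(z) = 0.293177.
Step 6: alpha = 0.1. fail to reject H0.

W+ = 5.5, W- = 15.5, W = min = 5.5, p = 0.293177, fail to reject H0.


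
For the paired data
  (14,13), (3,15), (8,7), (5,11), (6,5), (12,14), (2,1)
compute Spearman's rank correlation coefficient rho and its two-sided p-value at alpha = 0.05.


Step 1: Rank x and y separately (midranks; no ties here).
rank(x): 14->7, 3->2, 8->5, 5->3, 6->4, 12->6, 2->1
rank(y): 13->5, 15->7, 7->3, 11->4, 5->2, 14->6, 1->1
Step 2: d_i = R_x(i) - R_y(i); compute d_i^2.
  (7-5)^2=4, (2-7)^2=25, (5-3)^2=4, (3-4)^2=1, (4-2)^2=4, (6-6)^2=0, (1-1)^2=0
sum(d^2) = 38.
Step 3: rho = 1 - 6*38 / (7*(7^2 - 1)) = 1 - 228/336 = 0.321429.
Step 4: Under H0, t = rho * sqrt((n-2)/(1-rho^2)) = 0.7590 ~ t(5).
Step 5: Two-sided p-value from the t-distribution with 5 df = 0.482072.
Step 6: alpha = 0.05. fail to reject H0.

rho = 0.3214, p = 0.482072, fail to reject H0 at alpha = 0.05.


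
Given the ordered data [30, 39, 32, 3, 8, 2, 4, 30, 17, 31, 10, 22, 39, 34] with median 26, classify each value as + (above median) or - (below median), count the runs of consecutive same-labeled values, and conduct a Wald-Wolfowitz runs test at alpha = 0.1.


Step 1: Compute median = 26; label A = above, B = below.
Labels in order: AAABBBBABABBAA  (n_A = 7, n_B = 7)
Step 2: Count runs R = 7.
Step 3: Under H0 (random ordering), E[R] = 2*n_A*n_B/(n_A+n_B) + 1 = 2*7*7/14 + 1 = 8.0000.
        Var[R] = 2*n_A*n_B*(2*n_A*n_B - n_A - n_B) / ((n_A+n_B)^2 * (n_A+n_B-1)) = 8232/2548 = 3.2308.
        SD[R] = 1.7974.
Step 4: Continuity-corrected z = (R + 0.5 - E[R]) / SD[R] = (7 + 0.5 - 8.0000) / 1.7974 = -0.2782.
Step 5: Two-sided p-value via normal approximation = 2*(1 - Phi(|z|)) = 0.780879.
Step 6: alpha = 0.1. fail to reject H0.

R = 7, z = -0.2782, p = 0.780879, fail to reject H0.


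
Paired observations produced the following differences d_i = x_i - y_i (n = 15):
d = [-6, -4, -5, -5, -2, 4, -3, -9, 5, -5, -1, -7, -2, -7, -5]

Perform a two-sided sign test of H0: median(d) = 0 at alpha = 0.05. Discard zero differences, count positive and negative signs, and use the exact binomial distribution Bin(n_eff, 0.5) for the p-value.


Step 1: Discard zero differences. Original n = 15; n_eff = number of nonzero differences = 15.
Nonzero differences (with sign): -6, -4, -5, -5, -2, +4, -3, -9, +5, -5, -1, -7, -2, -7, -5
Step 2: Count signs: positive = 2, negative = 13.
Step 3: Under H0: P(positive) = 0.5, so the number of positives S ~ Bin(15, 0.5).
Step 4: Two-sided exact p-value = sum of Bin(15,0.5) probabilities at or below the observed probability = 0.007385.
Step 5: alpha = 0.05. reject H0.

n_eff = 15, pos = 2, neg = 13, p = 0.007385, reject H0.


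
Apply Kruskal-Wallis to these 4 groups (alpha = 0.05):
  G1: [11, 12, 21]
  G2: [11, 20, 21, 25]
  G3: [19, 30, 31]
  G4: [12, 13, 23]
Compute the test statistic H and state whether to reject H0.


Step 1: Combine all N = 13 observations and assign midranks.
sorted (value, group, rank): (11,G1,1.5), (11,G2,1.5), (12,G1,3.5), (12,G4,3.5), (13,G4,5), (19,G3,6), (20,G2,7), (21,G1,8.5), (21,G2,8.5), (23,G4,10), (25,G2,11), (30,G3,12), (31,G3,13)
Step 2: Sum ranks within each group.
R_1 = 13.5 (n_1 = 3)
R_2 = 28 (n_2 = 4)
R_3 = 31 (n_3 = 3)
R_4 = 18.5 (n_4 = 3)
Step 3: H = 12/(N(N+1)) * sum(R_i^2/n_i) - 3(N+1)
     = 12/(13*14) * (13.5^2/3 + 28^2/4 + 31^2/3 + 18.5^2/3) - 3*14
     = 0.065934 * 691.167 - 42
     = 3.571429.
Step 4: Ties present; correction factor C = 1 - 18/(13^3 - 13) = 0.991758. Corrected H = 3.571429 / 0.991758 = 3.601108.
Step 5: Under H0, H ~ chi^2(3); p-value = 0.307884.
Step 6: alpha = 0.05. fail to reject H0.

H = 3.6011, df = 3, p = 0.307884, fail to reject H0.


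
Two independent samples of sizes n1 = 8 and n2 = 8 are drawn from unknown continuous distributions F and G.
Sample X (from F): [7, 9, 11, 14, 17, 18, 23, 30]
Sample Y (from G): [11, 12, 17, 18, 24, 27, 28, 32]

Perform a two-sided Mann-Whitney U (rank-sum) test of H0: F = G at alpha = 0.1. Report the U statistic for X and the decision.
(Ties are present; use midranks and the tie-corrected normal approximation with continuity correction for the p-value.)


Step 1: Combine and sort all 16 observations; assign midranks.
sorted (value, group): (7,X), (9,X), (11,X), (11,Y), (12,Y), (14,X), (17,X), (17,Y), (18,X), (18,Y), (23,X), (24,Y), (27,Y), (28,Y), (30,X), (32,Y)
ranks: 7->1, 9->2, 11->3.5, 11->3.5, 12->5, 14->6, 17->7.5, 17->7.5, 18->9.5, 18->9.5, 23->11, 24->12, 27->13, 28->14, 30->15, 32->16
Step 2: Rank sum for X: R1 = 1 + 2 + 3.5 + 6 + 7.5 + 9.5 + 11 + 15 = 55.5.
Step 3: U_X = R1 - n1(n1+1)/2 = 55.5 - 8*9/2 = 55.5 - 36 = 19.5.
       U_Y = n1*n2 - U_X = 64 - 19.5 = 44.5.
Step 4: Ties are present, so use the tie-corrected normal approximation (with continuity correction) for the p-value.
Step 5: p-value = 0.206574; compare to alpha = 0.1. fail to reject H0.

U_X = 19.5, p = 0.206574, fail to reject H0 at alpha = 0.1.


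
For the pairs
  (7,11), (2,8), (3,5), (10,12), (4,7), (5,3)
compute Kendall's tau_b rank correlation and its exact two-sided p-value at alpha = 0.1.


Step 1: Enumerate the 15 unordered pairs (i,j) with i<j and classify each by sign(x_j-x_i) * sign(y_j-y_i).
  (1,2):dx=-5,dy=-3->C; (1,3):dx=-4,dy=-6->C; (1,4):dx=+3,dy=+1->C; (1,5):dx=-3,dy=-4->C
  (1,6):dx=-2,dy=-8->C; (2,3):dx=+1,dy=-3->D; (2,4):dx=+8,dy=+4->C; (2,5):dx=+2,dy=-1->D
  (2,6):dx=+3,dy=-5->D; (3,4):dx=+7,dy=+7->C; (3,5):dx=+1,dy=+2->C; (3,6):dx=+2,dy=-2->D
  (4,5):dx=-6,dy=-5->C; (4,6):dx=-5,dy=-9->C; (5,6):dx=+1,dy=-4->D
Step 2: C = 10, D = 5, total pairs = 15.
Step 3: tau = (C - D)/(n(n-1)/2) = (10 - 5)/15 = 0.333333.
Step 4: Exact two-sided p-value (enumerate n! = 720 permutations of y under H0): p = 0.469444.
Step 5: alpha = 0.1. fail to reject H0.

tau_b = 0.3333 (C=10, D=5), p = 0.469444, fail to reject H0.


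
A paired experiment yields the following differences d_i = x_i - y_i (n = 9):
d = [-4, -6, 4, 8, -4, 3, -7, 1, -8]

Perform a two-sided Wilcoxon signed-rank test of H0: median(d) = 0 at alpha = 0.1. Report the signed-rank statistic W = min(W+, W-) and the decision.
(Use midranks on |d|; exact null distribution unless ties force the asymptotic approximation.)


Step 1: Drop any zero differences (none here) and take |d_i|.
|d| = [4, 6, 4, 8, 4, 3, 7, 1, 8]
Step 2: Midrank |d_i| (ties get averaged ranks).
ranks: |4|->4, |6|->6, |4|->4, |8|->8.5, |4|->4, |3|->2, |7|->7, |1|->1, |8|->8.5
Step 3: Attach original signs; sum ranks with positive sign and with negative sign.
W+ = 4 + 8.5 + 2 + 1 = 15.5
W- = 4 + 6 + 4 + 7 + 8.5 = 29.5
(Check: W+ + W- = 45 should equal n(n+1)/2 = 45.)
Step 4: Test statistic W = min(W+, W-) = 15.5.
Step 5: Ties in |d|, so use the tie-corrected normal approximation.
        E[W] = n(n+1)/4 = 9*10/4 = 22.5.
        Tie groups: |d|=4 (t=3), |d|=8 (t=2); sum(t^3 - t) = 30.
        Var[W] = n(n+1)(2n+1)/24 - sum(t^3-t)/48 = 1710/24 - 30/48 = 70.625.
        z = (W - E[W]) / sqrt(Var[W]) = (15.5 - 22.5) / 8.4039 = -0.8329.
        Two-sided p = 2*Phi(z) = 0.404873.
Step 6: alpha = 0.1. fail to reject H0.

W+ = 15.5, W- = 29.5, W = min = 15.5, p = 0.404873, fail to reject H0.


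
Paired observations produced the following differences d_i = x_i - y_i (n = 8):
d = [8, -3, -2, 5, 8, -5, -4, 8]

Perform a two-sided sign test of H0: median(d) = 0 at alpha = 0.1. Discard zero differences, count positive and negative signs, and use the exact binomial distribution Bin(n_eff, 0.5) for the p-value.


Step 1: Discard zero differences. Original n = 8; n_eff = number of nonzero differences = 8.
Nonzero differences (with sign): +8, -3, -2, +5, +8, -5, -4, +8
Step 2: Count signs: positive = 4, negative = 4.
Step 3: Under H0: P(positive) = 0.5, so the number of positives S ~ Bin(8, 0.5).
Step 4: Two-sided exact p-value = sum of Bin(8,0.5) probabilities at or below the observed probability = 1.000000.
Step 5: alpha = 0.1. fail to reject H0.

n_eff = 8, pos = 4, neg = 4, p = 1.000000, fail to reject H0.


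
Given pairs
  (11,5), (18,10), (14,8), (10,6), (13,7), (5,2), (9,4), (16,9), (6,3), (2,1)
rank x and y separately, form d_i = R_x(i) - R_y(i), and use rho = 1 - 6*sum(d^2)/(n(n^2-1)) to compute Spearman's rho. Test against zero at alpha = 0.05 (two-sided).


Step 1: Rank x and y separately (midranks; no ties here).
rank(x): 11->6, 18->10, 14->8, 10->5, 13->7, 5->2, 9->4, 16->9, 6->3, 2->1
rank(y): 5->5, 10->10, 8->8, 6->6, 7->7, 2->2, 4->4, 9->9, 3->3, 1->1
Step 2: d_i = R_x(i) - R_y(i); compute d_i^2.
  (6-5)^2=1, (10-10)^2=0, (8-8)^2=0, (5-6)^2=1, (7-7)^2=0, (2-2)^2=0, (4-4)^2=0, (9-9)^2=0, (3-3)^2=0, (1-1)^2=0
sum(d^2) = 2.
Step 3: rho = 1 - 6*2 / (10*(10^2 - 1)) = 1 - 12/990 = 0.987879.
Step 4: Under H0, t = rho * sqrt((n-2)/(1-rho^2)) = 18.0003 ~ t(8).
Step 5: Two-sided p-value from the t-distribution with 8 df = 0.000000.
Step 6: alpha = 0.05. reject H0.

rho = 0.9879, p = 0.000000, reject H0 at alpha = 0.05.


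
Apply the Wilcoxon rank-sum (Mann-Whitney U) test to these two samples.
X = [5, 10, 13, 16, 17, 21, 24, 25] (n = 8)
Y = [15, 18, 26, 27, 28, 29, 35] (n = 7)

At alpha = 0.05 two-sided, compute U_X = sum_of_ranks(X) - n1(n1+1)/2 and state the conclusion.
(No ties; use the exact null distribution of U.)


Step 1: Combine and sort all 15 observations; assign midranks.
sorted (value, group): (5,X), (10,X), (13,X), (15,Y), (16,X), (17,X), (18,Y), (21,X), (24,X), (25,X), (26,Y), (27,Y), (28,Y), (29,Y), (35,Y)
ranks: 5->1, 10->2, 13->3, 15->4, 16->5, 17->6, 18->7, 21->8, 24->9, 25->10, 26->11, 27->12, 28->13, 29->14, 35->15
Step 2: Rank sum for X: R1 = 1 + 2 + 3 + 5 + 6 + 8 + 9 + 10 = 44.
Step 3: U_X = R1 - n1(n1+1)/2 = 44 - 8*9/2 = 44 - 36 = 8.
       U_Y = n1*n2 - U_X = 56 - 8 = 48.
Step 4: No ties, so the exact null distribution of U (based on enumerating the C(15,8) = 6435 equally likely rank assignments) gives the two-sided p-value.
Step 5: p-value = 0.020513; compare to alpha = 0.05. reject H0.

U_X = 8, p = 0.020513, reject H0 at alpha = 0.05.


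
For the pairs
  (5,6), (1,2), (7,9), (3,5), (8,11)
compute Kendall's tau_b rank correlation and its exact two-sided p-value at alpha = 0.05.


Step 1: Enumerate the 10 unordered pairs (i,j) with i<j and classify each by sign(x_j-x_i) * sign(y_j-y_i).
  (1,2):dx=-4,dy=-4->C; (1,3):dx=+2,dy=+3->C; (1,4):dx=-2,dy=-1->C; (1,5):dx=+3,dy=+5->C
  (2,3):dx=+6,dy=+7->C; (2,4):dx=+2,dy=+3->C; (2,5):dx=+7,dy=+9->C; (3,4):dx=-4,dy=-4->C
  (3,5):dx=+1,dy=+2->C; (4,5):dx=+5,dy=+6->C
Step 2: C = 10, D = 0, total pairs = 10.
Step 3: tau = (C - D)/(n(n-1)/2) = (10 - 0)/10 = 1.000000.
Step 4: Exact two-sided p-value (enumerate n! = 120 permutations of y under H0): p = 0.016667.
Step 5: alpha = 0.05. reject H0.

tau_b = 1.0000 (C=10, D=0), p = 0.016667, reject H0.


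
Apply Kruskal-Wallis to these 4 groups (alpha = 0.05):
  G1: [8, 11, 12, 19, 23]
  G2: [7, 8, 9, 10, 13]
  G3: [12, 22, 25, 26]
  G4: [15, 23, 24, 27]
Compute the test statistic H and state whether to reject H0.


Step 1: Combine all N = 18 observations and assign midranks.
sorted (value, group, rank): (7,G2,1), (8,G1,2.5), (8,G2,2.5), (9,G2,4), (10,G2,5), (11,G1,6), (12,G1,7.5), (12,G3,7.5), (13,G2,9), (15,G4,10), (19,G1,11), (22,G3,12), (23,G1,13.5), (23,G4,13.5), (24,G4,15), (25,G3,16), (26,G3,17), (27,G4,18)
Step 2: Sum ranks within each group.
R_1 = 40.5 (n_1 = 5)
R_2 = 21.5 (n_2 = 5)
R_3 = 52.5 (n_3 = 4)
R_4 = 56.5 (n_4 = 4)
Step 3: H = 12/(N(N+1)) * sum(R_i^2/n_i) - 3(N+1)
     = 12/(18*19) * (40.5^2/5 + 21.5^2/5 + 52.5^2/4 + 56.5^2/4) - 3*19
     = 0.035088 * 1907.62 - 57
     = 9.934211.
Step 4: Ties present; correction factor C = 1 - 18/(18^3 - 18) = 0.996904. Corrected H = 9.934211 / 0.996904 = 9.965062.
Step 5: Under H0, H ~ chi^2(3); p-value = 0.018865.
Step 6: alpha = 0.05. reject H0.

H = 9.9651, df = 3, p = 0.018865, reject H0.


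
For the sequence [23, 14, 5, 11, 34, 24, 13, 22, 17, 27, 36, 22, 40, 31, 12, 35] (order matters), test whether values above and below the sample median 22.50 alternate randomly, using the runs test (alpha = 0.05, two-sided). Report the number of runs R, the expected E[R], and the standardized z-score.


Step 1: Compute median = 22.50; label A = above, B = below.
Labels in order: ABBBAABBBAABAABA  (n_A = 8, n_B = 8)
Step 2: Count runs R = 9.
Step 3: Under H0 (random ordering), E[R] = 2*n_A*n_B/(n_A+n_B) + 1 = 2*8*8/16 + 1 = 9.0000.
        Var[R] = 2*n_A*n_B*(2*n_A*n_B - n_A - n_B) / ((n_A+n_B)^2 * (n_A+n_B-1)) = 14336/3840 = 3.7333.
        SD[R] = 1.9322.
Step 4: R = E[R], so z = 0 with no continuity correction.
Step 5: Two-sided p-value via normal approximation = 2*(1 - Phi(|z|)) = 1.000000.
Step 6: alpha = 0.05. fail to reject H0.

R = 9, z = 0.0000, p = 1.000000, fail to reject H0.


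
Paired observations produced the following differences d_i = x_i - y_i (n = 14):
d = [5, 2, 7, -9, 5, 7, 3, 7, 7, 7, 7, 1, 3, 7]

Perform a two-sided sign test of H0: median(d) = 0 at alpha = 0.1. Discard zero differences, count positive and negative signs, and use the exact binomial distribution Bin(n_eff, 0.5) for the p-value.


Step 1: Discard zero differences. Original n = 14; n_eff = number of nonzero differences = 14.
Nonzero differences (with sign): +5, +2, +7, -9, +5, +7, +3, +7, +7, +7, +7, +1, +3, +7
Step 2: Count signs: positive = 13, negative = 1.
Step 3: Under H0: P(positive) = 0.5, so the number of positives S ~ Bin(14, 0.5).
Step 4: Two-sided exact p-value = sum of Bin(14,0.5) probabilities at or below the observed probability = 0.001831.
Step 5: alpha = 0.1. reject H0.

n_eff = 14, pos = 13, neg = 1, p = 0.001831, reject H0.


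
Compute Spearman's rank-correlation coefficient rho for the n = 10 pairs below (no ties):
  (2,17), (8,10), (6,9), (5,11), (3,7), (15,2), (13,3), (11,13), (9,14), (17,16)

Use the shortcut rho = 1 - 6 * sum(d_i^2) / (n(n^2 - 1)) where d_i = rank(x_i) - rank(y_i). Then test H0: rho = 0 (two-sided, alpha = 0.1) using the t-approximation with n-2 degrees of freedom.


Step 1: Rank x and y separately (midranks; no ties here).
rank(x): 2->1, 8->5, 6->4, 5->3, 3->2, 15->9, 13->8, 11->7, 9->6, 17->10
rank(y): 17->10, 10->5, 9->4, 11->6, 7->3, 2->1, 3->2, 13->7, 14->8, 16->9
Step 2: d_i = R_x(i) - R_y(i); compute d_i^2.
  (1-10)^2=81, (5-5)^2=0, (4-4)^2=0, (3-6)^2=9, (2-3)^2=1, (9-1)^2=64, (8-2)^2=36, (7-7)^2=0, (6-8)^2=4, (10-9)^2=1
sum(d^2) = 196.
Step 3: rho = 1 - 6*196 / (10*(10^2 - 1)) = 1 - 1176/990 = -0.187879.
Step 4: Under H0, t = rho * sqrt((n-2)/(1-rho^2)) = -0.5410 ~ t(8).
Step 5: Two-sided p-value from the t-distribution with 8 df = 0.603218.
Step 6: alpha = 0.1. fail to reject H0.

rho = -0.1879, p = 0.603218, fail to reject H0 at alpha = 0.1.


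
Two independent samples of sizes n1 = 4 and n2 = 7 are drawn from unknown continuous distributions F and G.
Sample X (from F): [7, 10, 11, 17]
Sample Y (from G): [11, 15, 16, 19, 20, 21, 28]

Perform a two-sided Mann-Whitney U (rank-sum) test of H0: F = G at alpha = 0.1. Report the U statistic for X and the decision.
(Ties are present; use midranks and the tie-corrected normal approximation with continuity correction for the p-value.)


Step 1: Combine and sort all 11 observations; assign midranks.
sorted (value, group): (7,X), (10,X), (11,X), (11,Y), (15,Y), (16,Y), (17,X), (19,Y), (20,Y), (21,Y), (28,Y)
ranks: 7->1, 10->2, 11->3.5, 11->3.5, 15->5, 16->6, 17->7, 19->8, 20->9, 21->10, 28->11
Step 2: Rank sum for X: R1 = 1 + 2 + 3.5 + 7 = 13.5.
Step 3: U_X = R1 - n1(n1+1)/2 = 13.5 - 4*5/2 = 13.5 - 10 = 3.5.
       U_Y = n1*n2 - U_X = 28 - 3.5 = 24.5.
Step 4: Ties are present, so use the tie-corrected normal approximation (with continuity correction) for the p-value.
Step 5: p-value = 0.058207; compare to alpha = 0.1. reject H0.

U_X = 3.5, p = 0.058207, reject H0 at alpha = 0.1.


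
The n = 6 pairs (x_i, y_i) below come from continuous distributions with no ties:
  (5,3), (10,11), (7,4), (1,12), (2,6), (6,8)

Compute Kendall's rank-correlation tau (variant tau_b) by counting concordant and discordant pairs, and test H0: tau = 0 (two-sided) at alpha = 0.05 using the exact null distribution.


Step 1: Enumerate the 15 unordered pairs (i,j) with i<j and classify each by sign(x_j-x_i) * sign(y_j-y_i).
  (1,2):dx=+5,dy=+8->C; (1,3):dx=+2,dy=+1->C; (1,4):dx=-4,dy=+9->D; (1,5):dx=-3,dy=+3->D
  (1,6):dx=+1,dy=+5->C; (2,3):dx=-3,dy=-7->C; (2,4):dx=-9,dy=+1->D; (2,5):dx=-8,dy=-5->C
  (2,6):dx=-4,dy=-3->C; (3,4):dx=-6,dy=+8->D; (3,5):dx=-5,dy=+2->D; (3,6):dx=-1,dy=+4->D
  (4,5):dx=+1,dy=-6->D; (4,6):dx=+5,dy=-4->D; (5,6):dx=+4,dy=+2->C
Step 2: C = 7, D = 8, total pairs = 15.
Step 3: tau = (C - D)/(n(n-1)/2) = (7 - 8)/15 = -0.066667.
Step 4: Exact two-sided p-value (enumerate n! = 720 permutations of y under H0): p = 1.000000.
Step 5: alpha = 0.05. fail to reject H0.

tau_b = -0.0667 (C=7, D=8), p = 1.000000, fail to reject H0.


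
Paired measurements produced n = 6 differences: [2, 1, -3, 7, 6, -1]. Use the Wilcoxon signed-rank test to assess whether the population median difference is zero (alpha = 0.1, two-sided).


Step 1: Drop any zero differences (none here) and take |d_i|.
|d| = [2, 1, 3, 7, 6, 1]
Step 2: Midrank |d_i| (ties get averaged ranks).
ranks: |2|->3, |1|->1.5, |3|->4, |7|->6, |6|->5, |1|->1.5
Step 3: Attach original signs; sum ranks with positive sign and with negative sign.
W+ = 3 + 1.5 + 6 + 5 = 15.5
W- = 4 + 1.5 = 5.5
(Check: W+ + W- = 21 should equal n(n+1)/2 = 21.)
Step 4: Test statistic W = min(W+, W-) = 5.5.
Step 5: Ties in |d|, so use the tie-corrected normal approximation.
        E[W] = n(n+1)/4 = 6*7/4 = 10.5.
        Tie groups: |d|=1 (t=2); sum(t^3 - t) = 6.
        Var[W] = n(n+1)(2n+1)/24 - sum(t^3-t)/48 = 546/24 - 6/48 = 22.625.
        z = (W - E[W]) / sqrt(Var[W]) = (5.5 - 10.5) / 4.7566 = -1.0512.
        Two-sided p = 2*Phi(z) = 0.293177.
Step 6: alpha = 0.1. fail to reject H0.

W+ = 15.5, W- = 5.5, W = min = 5.5, p = 0.293177, fail to reject H0.


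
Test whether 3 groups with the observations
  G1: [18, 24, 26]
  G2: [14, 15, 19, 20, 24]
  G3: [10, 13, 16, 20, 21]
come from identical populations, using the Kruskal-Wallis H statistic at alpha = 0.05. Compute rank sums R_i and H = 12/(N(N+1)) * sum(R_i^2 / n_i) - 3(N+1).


Step 1: Combine all N = 13 observations and assign midranks.
sorted (value, group, rank): (10,G3,1), (13,G3,2), (14,G2,3), (15,G2,4), (16,G3,5), (18,G1,6), (19,G2,7), (20,G2,8.5), (20,G3,8.5), (21,G3,10), (24,G1,11.5), (24,G2,11.5), (26,G1,13)
Step 2: Sum ranks within each group.
R_1 = 30.5 (n_1 = 3)
R_2 = 34 (n_2 = 5)
R_3 = 26.5 (n_3 = 5)
Step 3: H = 12/(N(N+1)) * sum(R_i^2/n_i) - 3(N+1)
     = 12/(13*14) * (30.5^2/3 + 34^2/5 + 26.5^2/5) - 3*14
     = 0.065934 * 681.733 - 42
     = 2.949451.
Step 4: Ties present; correction factor C = 1 - 12/(13^3 - 13) = 0.994505. Corrected H = 2.949451 / 0.994505 = 2.965746.
Step 5: Under H0, H ~ chi^2(2); p-value = 0.226985.
Step 6: alpha = 0.05. fail to reject H0.

H = 2.9657, df = 2, p = 0.226985, fail to reject H0.


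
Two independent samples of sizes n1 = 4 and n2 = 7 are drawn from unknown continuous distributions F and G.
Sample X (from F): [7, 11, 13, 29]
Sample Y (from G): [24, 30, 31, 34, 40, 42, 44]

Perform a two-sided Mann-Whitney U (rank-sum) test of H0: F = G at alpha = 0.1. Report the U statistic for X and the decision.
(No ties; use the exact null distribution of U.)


Step 1: Combine and sort all 11 observations; assign midranks.
sorted (value, group): (7,X), (11,X), (13,X), (24,Y), (29,X), (30,Y), (31,Y), (34,Y), (40,Y), (42,Y), (44,Y)
ranks: 7->1, 11->2, 13->3, 24->4, 29->5, 30->6, 31->7, 34->8, 40->9, 42->10, 44->11
Step 2: Rank sum for X: R1 = 1 + 2 + 3 + 5 = 11.
Step 3: U_X = R1 - n1(n1+1)/2 = 11 - 4*5/2 = 11 - 10 = 1.
       U_Y = n1*n2 - U_X = 28 - 1 = 27.
Step 4: No ties, so the exact null distribution of U (based on enumerating the C(11,4) = 330 equally likely rank assignments) gives the two-sided p-value.
Step 5: p-value = 0.012121; compare to alpha = 0.1. reject H0.

U_X = 1, p = 0.012121, reject H0 at alpha = 0.1.


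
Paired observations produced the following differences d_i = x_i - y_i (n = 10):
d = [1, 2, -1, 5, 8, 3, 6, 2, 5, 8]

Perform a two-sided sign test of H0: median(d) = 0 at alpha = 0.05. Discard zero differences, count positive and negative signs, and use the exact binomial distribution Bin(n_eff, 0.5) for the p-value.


Step 1: Discard zero differences. Original n = 10; n_eff = number of nonzero differences = 10.
Nonzero differences (with sign): +1, +2, -1, +5, +8, +3, +6, +2, +5, +8
Step 2: Count signs: positive = 9, negative = 1.
Step 3: Under H0: P(positive) = 0.5, so the number of positives S ~ Bin(10, 0.5).
Step 4: Two-sided exact p-value = sum of Bin(10,0.5) probabilities at or below the observed probability = 0.021484.
Step 5: alpha = 0.05. reject H0.

n_eff = 10, pos = 9, neg = 1, p = 0.021484, reject H0.


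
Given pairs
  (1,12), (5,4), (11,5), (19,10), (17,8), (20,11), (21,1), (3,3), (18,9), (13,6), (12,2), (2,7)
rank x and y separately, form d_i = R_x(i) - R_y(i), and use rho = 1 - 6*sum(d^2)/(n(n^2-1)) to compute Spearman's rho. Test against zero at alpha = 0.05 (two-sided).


Step 1: Rank x and y separately (midranks; no ties here).
rank(x): 1->1, 5->4, 11->5, 19->10, 17->8, 20->11, 21->12, 3->3, 18->9, 13->7, 12->6, 2->2
rank(y): 12->12, 4->4, 5->5, 10->10, 8->8, 11->11, 1->1, 3->3, 9->9, 6->6, 2->2, 7->7
Step 2: d_i = R_x(i) - R_y(i); compute d_i^2.
  (1-12)^2=121, (4-4)^2=0, (5-5)^2=0, (10-10)^2=0, (8-8)^2=0, (11-11)^2=0, (12-1)^2=121, (3-3)^2=0, (9-9)^2=0, (7-6)^2=1, (6-2)^2=16, (2-7)^2=25
sum(d^2) = 284.
Step 3: rho = 1 - 6*284 / (12*(12^2 - 1)) = 1 - 1704/1716 = 0.006993.
Step 4: Under H0, t = rho * sqrt((n-2)/(1-rho^2)) = 0.0221 ~ t(10).
Step 5: Two-sided p-value from the t-distribution with 10 df = 0.982792.
Step 6: alpha = 0.05. fail to reject H0.

rho = 0.0070, p = 0.982792, fail to reject H0 at alpha = 0.05.
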